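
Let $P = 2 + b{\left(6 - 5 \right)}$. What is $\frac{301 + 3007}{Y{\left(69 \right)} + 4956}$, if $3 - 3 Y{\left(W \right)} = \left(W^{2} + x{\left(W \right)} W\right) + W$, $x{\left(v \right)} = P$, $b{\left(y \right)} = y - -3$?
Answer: $\frac{3308}{3209} \approx 1.0309$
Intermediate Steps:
$b{\left(y \right)} = 3 + y$ ($b{\left(y \right)} = y + 3 = 3 + y$)
$P = 6$ ($P = 2 + \left(3 + \left(6 - 5\right)\right) = 2 + \left(3 + 1\right) = 2 + 4 = 6$)
$x{\left(v \right)} = 6$
$Y{\left(W \right)} = 1 - \frac{7 W}{3} - \frac{W^{2}}{3}$ ($Y{\left(W \right)} = 1 - \frac{\left(W^{2} + 6 W\right) + W}{3} = 1 - \frac{W^{2} + 7 W}{3} = 1 - \left(\frac{W^{2}}{3} + \frac{7 W}{3}\right) = 1 - \frac{7 W}{3} - \frac{W^{2}}{3}$)
$\frac{301 + 3007}{Y{\left(69 \right)} + 4956} = \frac{301 + 3007}{\left(1 - 161 - \frac{69^{2}}{3}\right) + 4956} = \frac{3308}{\left(1 - 161 - 1587\right) + 4956} = \frac{3308}{-1747 + 4956} = \frac{3308}{3209}$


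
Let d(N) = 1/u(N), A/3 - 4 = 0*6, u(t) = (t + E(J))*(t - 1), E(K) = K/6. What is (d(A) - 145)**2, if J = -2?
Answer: 3116095684/148225 ≈ 21023.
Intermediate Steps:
E(K) = K/6 (E(K) = K*(1/6) = K/6)
u(t) = (-1 + t)*(-1/3 + t) (u(t) = (t + (1/6)*(-2))*(t - 1) = (t - 1/3)*(-1 + t) = (-1/3 + t)*(-1 + t) = (-1 + t)*(-1/3 + t))
A = 12 (A = 12 + 3*(0*6) = 12 + 3*0 = 12 + 0 = 12)
d(N) = 1/(1/3 + N**2 - 4*N/3)
(d(A) - 145)**2 = (3/(1 - 4*12 + 3*12**2) - 145)**2 = (3/(1 - 48 + 3*144) - 145)**2 = (3/(1 - 48 + 432) - 145)**2 = (3/385 - 145)**2 = (-55822/385)**2 = 3116095684/148225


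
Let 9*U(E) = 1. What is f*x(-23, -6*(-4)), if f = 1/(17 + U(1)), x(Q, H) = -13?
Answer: -117/154 ≈ -0.75974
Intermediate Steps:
U(E) = 1/9 (U(E) = (1/9)*1 = 1/9)
f = 9/154 (f = 1/(17 + 1/9) = 1/(154/9) = 9/154 ≈ 0.058442)
f*x(-23, -6*(-4)) = (9/154)*(-13) = -117/154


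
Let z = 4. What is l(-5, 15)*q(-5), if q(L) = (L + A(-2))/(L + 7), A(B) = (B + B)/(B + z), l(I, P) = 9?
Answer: -63/2 ≈ -31.500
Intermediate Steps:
A(B) = 2*B/(4 + B) (A(B) = (B + B)/(B + 4) = (2*B)/(4 + B) = 2*B/(4 + B))
q(L) = (-2 + L)/(7 + L) (q(L) = (L + 2*(-2)/(4 - 2))/(L + 7) = (L + 2*(-2)/2)/(7 + L) = (L + 2*(-2)*(½))/(7 + L) = (L - 2)/(7 + L) = (-2 + L)/(7 + L))
l(-5, 15)*q(-5) = 9*((-2 - 5)/(7 - 5)) = 9*(-7/2) = -63/2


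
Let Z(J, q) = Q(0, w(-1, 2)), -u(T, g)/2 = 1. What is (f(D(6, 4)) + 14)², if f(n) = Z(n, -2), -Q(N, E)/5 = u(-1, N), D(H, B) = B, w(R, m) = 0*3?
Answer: 576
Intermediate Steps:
w(R, m) = 0
u(T, g) = -2 (u(T, g) = -2*1 = -2)
Q(N, E) = 10 (Q(N, E) = -5*(-2) = 10)
Z(J, q) = 10
f(n) = 10
(f(D(6, 4)) + 14)² = (10 + 14)² = 24² = 576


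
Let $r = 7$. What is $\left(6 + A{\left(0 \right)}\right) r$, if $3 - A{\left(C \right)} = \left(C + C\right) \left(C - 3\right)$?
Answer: $63$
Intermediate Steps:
$A{\left(C \right)} = 3 - 2 C \left(-3 + C\right)$ ($A{\left(C \right)} = 3 - \left(C + C\right) \left(C - 3\right) = 3 - 2 C \left(-3 + C\right)$)
$\left(6 + A{\left(0 \right)}\right) r = \left(6 + \left(3 - 2 \cdot 0^{2} + 6 \cdot 0\right)\right) 7 = \left(6 + \left(3 - 0 + 0\right)\right) 7 = \left(6 + \left(3 + 0 + 0\right)\right) 7 = \left(6 + 3\right) 7 = 9 \cdot 7 = 63$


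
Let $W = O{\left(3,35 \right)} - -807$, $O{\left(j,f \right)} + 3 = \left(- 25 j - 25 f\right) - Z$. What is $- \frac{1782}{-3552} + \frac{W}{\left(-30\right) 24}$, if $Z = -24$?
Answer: $\frac{17879}{26640} \approx 0.67113$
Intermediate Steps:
$O{\left(j,f \right)} = 21 - 25 f - 25 j$ ($O{\left(j,f \right)} = -3 - \left(-24 + 25 f + 25 j\right) = 21 - 25 f - 25 j$)
$W = -122$ ($W = \left(21 - 875 - 75\right) - -807 = \left(21 - 875 - 75\right) + 807 = -929 + 807 = -122$)
$- \frac{1782}{-3552} + \frac{W}{\left(-30\right) 24} = - \frac{1782}{-3552} - \frac{122}{\left(-30\right) 24} = \left(-1782\right) \left(- \frac{1}{3552}\right) - \frac{122}{-720} = \frac{297}{592} - - \frac{61}{360} = \frac{297}{592} + \frac{61}{360} = \frac{17879}{26640}$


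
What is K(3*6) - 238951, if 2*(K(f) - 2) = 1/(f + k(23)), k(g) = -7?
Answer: -5256877/22 ≈ -2.3895e+5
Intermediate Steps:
K(f) = 2 + 1/(2*(-7 + f)) (K(f) = 2 + 1/(2*(f - 7)) = 2 + 1/(2*(-7 + f)))
K(3*6) - 238951 = (-27 + 4*(3*6))/(2*(-7 + 3*6)) - 238951 = (-27 + 4*18)/(2*(-7 + 18)) - 238951 = (½)*(-27 + 72)/11 - 238951 = (½)*(1/11)*45 - 238951 = 45/22 - 238951 = -5256877/22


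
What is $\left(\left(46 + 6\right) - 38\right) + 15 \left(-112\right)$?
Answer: $-1666$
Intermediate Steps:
$\left(\left(46 + 6\right) - 38\right) + 15 \left(-112\right) = \left(52 - 38\right) - 1680 = 14 - 1680 = -1666$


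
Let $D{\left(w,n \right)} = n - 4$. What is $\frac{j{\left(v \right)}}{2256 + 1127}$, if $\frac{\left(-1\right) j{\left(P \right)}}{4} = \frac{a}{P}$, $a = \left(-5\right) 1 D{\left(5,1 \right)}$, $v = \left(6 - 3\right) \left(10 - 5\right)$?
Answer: $- \frac{4}{3383} \approx -0.0011824$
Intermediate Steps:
$v = 15$ ($v = 3 \cdot 5 = 15$)
$D{\left(w,n \right)} = -4 + n$
$a = 15$ ($a = \left(-5\right) 1 \left(-4 + 1\right) = \left(-5\right) \left(-3\right) = 15$)
$j{\left(P \right)} = - \frac{60}{P}$ ($j{\left(P \right)} = - 4 \frac{15}{P} = - \frac{60}{P}$)
$\frac{j{\left(v \right)}}{2256 + 1127} = \frac{\left(-60\right) \frac{1}{15}}{2256 + 1127} = \frac{\left(-60\right) \frac{1}{15}}{3383} = \left(-4\right) \frac{1}{3383} = - \frac{4}{3383}$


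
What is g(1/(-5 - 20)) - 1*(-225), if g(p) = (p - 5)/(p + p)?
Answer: 288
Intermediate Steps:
g(p) = (-5 + p)/(2*p) (g(p) = (-5 + p)/((2*p)) = (-5 + p)*(1/(2*p)) = (-5 + p)/(2*p))
g(1/(-5 - 20)) - 1*(-225) = (-5 + 1/(-5 - 20))/(2*(1/(-5 - 20))) - 1*(-225) = (-5 + 1/(-25))/(2*(1/(-25))) + 225 = (-5 - 1/25)/(2*(-1/25)) + 225 = (½)*(-25)*(-126/25) + 225 = 63 + 225 = 288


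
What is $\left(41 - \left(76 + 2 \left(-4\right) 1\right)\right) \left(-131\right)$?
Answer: $3537$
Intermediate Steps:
$\left(41 - \left(76 + 2 \left(-4\right) 1\right)\right) \left(-131\right) = \left(41 + \left(\left(\left(-2\right) \left(-4\right) + 3\right) - 79\right)\right) \left(-131\right) = \left(41 + \left(\left(8 + 3\right) - 79\right)\right) \left(-131\right) = \left(41 + \left(11 - 79\right)\right) \left(-131\right) = \left(41 - 68\right) \left(-131\right) = \left(-27\right) \left(-131\right) = 3537$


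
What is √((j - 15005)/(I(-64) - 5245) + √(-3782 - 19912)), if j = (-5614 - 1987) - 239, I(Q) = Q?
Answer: √(121284105 + 28185481*I*√23694)/5309 ≈ 8.8964 + 8.6512*I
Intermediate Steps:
j = -7840 (j = -7601 - 239 = -7840)
√((j - 15005)/(I(-64) - 5245) + √(-3782 - 19912)) = √((-7840 - 15005)/(-64 - 5245) + √(-3782 - 19912)) = √(-22845/(-5309) + √(-23694)) = √(-22845*(-1/5309) + I*√23694) = √(22845/5309 + I*√23694)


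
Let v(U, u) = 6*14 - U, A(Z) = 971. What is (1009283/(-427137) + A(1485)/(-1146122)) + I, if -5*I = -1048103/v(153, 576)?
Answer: -57055468408674703/18766125987370 ≈ -3040.3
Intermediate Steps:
v(U, u) = 84 - U
I = -1048103/345 (I = -(-1048103)/(5*(84 - 1*153)) = -(-1048103)/(5*(84 - 153)) = -(-1048103)/(5*(-69)) = -(-1048103)*(-1)/(5*69) = -⅕*1048103/69 = -1048103/345 ≈ -3038.0)
(1009283/(-427137) + A(1485)/(-1146122)) + I = (1009283/(-427137) + 971/(-1146122)) - 1048103/345 = (1009283*(-1/427137) + 971*(-1/1146122)) - 1048103/345 = (-1009283/427137 - 971/1146122) - 1048103/345 = -1157176200553/489551112714 - 1048103/345 = -57055468408674703/18766125987370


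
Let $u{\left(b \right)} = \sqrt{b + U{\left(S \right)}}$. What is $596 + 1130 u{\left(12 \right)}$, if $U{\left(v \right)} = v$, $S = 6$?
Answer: $596 + 3390 \sqrt{2} \approx 5390.2$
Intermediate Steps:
$u{\left(b \right)} = \sqrt{6 + b}$ ($u{\left(b \right)} = \sqrt{b + 6} = \sqrt{6 + b}$)
$596 + 1130 u{\left(12 \right)} = 596 + 1130 \sqrt{6 + 12} = 596 + 1130 \sqrt{18} = 596 + 1130 \cdot 3 \sqrt{2} = 596 + 3390 \sqrt{2}$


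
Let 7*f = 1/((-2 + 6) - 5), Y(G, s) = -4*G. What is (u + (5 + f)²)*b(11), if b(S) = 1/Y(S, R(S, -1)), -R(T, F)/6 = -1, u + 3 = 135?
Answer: -1906/539 ≈ -3.5362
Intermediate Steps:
u = 132 (u = -3 + 135 = 132)
R(T, F) = 6 (R(T, F) = -6*(-1) = 6)
b(S) = -1/(4*S) (b(S) = 1/(-4*S) = -1/(4*S))
f = -⅐ (f = 1/(7*((-2 + 6) - 5)) = 1/(7*(4 - 5)) = (⅐)/(-1) = (⅐)*(-1) = -⅐ ≈ -0.14286)
(u + (5 + f)²)*b(11) = (132 + (5 - ⅐)²)*(-¼/11) = (132 + (34/7)²)*(-¼*1/11) = (132 + 1156/49)*(-1/44) = (7624/49)*(-1/44) = -1906/539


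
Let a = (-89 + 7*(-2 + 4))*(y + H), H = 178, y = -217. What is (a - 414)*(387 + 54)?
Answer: 1107351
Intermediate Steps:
a = 2925 (a = (-89 + 7*(-2 + 4))*(-217 + 178) = (-89 + 7*2)*(-39) = (-89 + 14)*(-39) = -75*(-39) = 2925)
(a - 414)*(387 + 54) = (2925 - 414)*(387 + 54) = 2511*441 = 1107351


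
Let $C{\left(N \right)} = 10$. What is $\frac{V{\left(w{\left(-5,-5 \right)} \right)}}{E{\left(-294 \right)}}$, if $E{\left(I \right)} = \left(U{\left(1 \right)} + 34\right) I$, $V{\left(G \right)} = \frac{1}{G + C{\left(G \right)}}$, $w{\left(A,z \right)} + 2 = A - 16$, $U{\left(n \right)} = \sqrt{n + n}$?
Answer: $\frac{17}{2205294} - \frac{\sqrt{2}}{4410588} \approx 7.3881 \cdot 10^{-6}$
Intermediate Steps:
$U{\left(n \right)} = \sqrt{2} \sqrt{n}$ ($U{\left(n \right)} = \sqrt{2 n} = \sqrt{2} \sqrt{n}$)
$w{\left(A,z \right)} = -18 + A$ ($w{\left(A,z \right)} = -2 + \left(A - 16\right) = -2 + \left(-16 + A\right) = -18 + A$)
$V{\left(G \right)} = \frac{1}{10 + G}$ ($V{\left(G \right)} = \frac{1}{G + 10} = \frac{1}{10 + G}$)
$E{\left(I \right)} = I \left(34 + \sqrt{2}\right)$ ($E{\left(I \right)} = \left(\sqrt{2} \sqrt{1} + 34\right) I = \left(\sqrt{2} \cdot 1 + 34\right) I = \left(\sqrt{2} + 34\right) I = \left(34 + \sqrt{2}\right) I = I \left(34 + \sqrt{2}\right)$)
$\frac{V{\left(w{\left(-5,-5 \right)} \right)}}{E{\left(-294 \right)}} = \frac{1}{\left(10 - 23\right) \left(- 294 \left(34 + \sqrt{2}\right)\right)} = \frac{1}{\left(10 - 23\right) \left(-9996 - 294 \sqrt{2}\right)} = \frac{1}{\left(-13\right) \left(-9996 - 294 \sqrt{2}\right)} = - \frac{1}{13 \left(-9996 - 294 \sqrt{2}\right)}$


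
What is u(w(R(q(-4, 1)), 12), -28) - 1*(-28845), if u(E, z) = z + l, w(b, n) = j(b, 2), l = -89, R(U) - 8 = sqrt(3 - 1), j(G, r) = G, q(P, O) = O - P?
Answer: 28728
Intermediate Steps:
R(U) = 8 + sqrt(2) (R(U) = 8 + sqrt(3 - 1) = 8 + sqrt(2))
w(b, n) = b
u(E, z) = -89 + z (u(E, z) = z - 89 = -89 + z)
u(w(R(q(-4, 1)), 12), -28) - 1*(-28845) = (-89 - 28) - 1*(-28845) = -117 + 28845 = 28728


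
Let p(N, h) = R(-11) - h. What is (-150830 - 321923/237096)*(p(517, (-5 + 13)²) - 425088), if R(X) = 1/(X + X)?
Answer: 334489755744362035/5216112 ≈ 6.4126e+10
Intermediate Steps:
R(X) = 1/(2*X)
p(N, h) = -1/22 - h (p(N, h) = (½)/(-11) - h = (½)*(-1/11) - h = -1/22 - h)
(-150830 - 321923/237096)*(p(517, (-5 + 13)²) - 425088) = (-150830 - 321923/237096)*((-1/22 - (-5 + 13)²) - 425088) = (-150830 - 321923*1/237096)*((-1/22 - 1*8²) - 425088) = (-150830 - 321923/237096)*((-1/22 - 1*64) - 425088) = -35761511603*((-1/22 - 64) - 425088)/237096 = -35761511603*(-1409/22 - 425088)/237096 = -35761511603/237096*(-9353345/22) = 334489755744362035/5216112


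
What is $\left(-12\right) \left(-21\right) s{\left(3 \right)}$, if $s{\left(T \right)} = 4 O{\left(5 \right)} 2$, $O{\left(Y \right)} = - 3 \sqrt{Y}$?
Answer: $- 6048 \sqrt{5} \approx -13524.0$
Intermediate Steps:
$s{\left(T \right)} = - 24 \sqrt{5}$ ($s{\left(T \right)} = 4 \left(- 3 \sqrt{5}\right) 2 = - 12 \sqrt{5} \cdot 2 = - 24 \sqrt{5}$)
$\left(-12\right) \left(-21\right) s{\left(3 \right)} = \left(-12\right) \left(-21\right) \left(- 24 \sqrt{5}\right) = 252 \left(- 24 \sqrt{5}\right) = - 6048 \sqrt{5}$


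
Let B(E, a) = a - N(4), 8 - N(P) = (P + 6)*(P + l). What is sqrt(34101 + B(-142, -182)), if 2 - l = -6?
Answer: sqrt(34031) ≈ 184.47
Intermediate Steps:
l = 8 (l = 2 - 1*(-6) = 2 + 6 = 8)
N(P) = 8 - (6 + P)*(8 + P) (N(P) = 8 - (P + 6)*(P + 8) = 8 - (6 + P)*(8 + P))
B(E, a) = 112 + a (B(E, a) = a - (-40 - 1*4**2 - 14*4) = a - (-40 - 1*16 - 56) = a - (-40 - 16 - 56) = a - 1*(-112) = a + 112 = 112 + a)
sqrt(34101 + B(-142, -182)) = sqrt(34101 + (112 - 182)) = sqrt(34101 - 70) = sqrt(34031)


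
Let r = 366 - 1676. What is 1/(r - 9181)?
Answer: -1/10491 ≈ -9.5320e-5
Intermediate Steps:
r = -1310
1/(r - 9181) = 1/(-1310 - 9181) = 1/(-10491) = -1/10491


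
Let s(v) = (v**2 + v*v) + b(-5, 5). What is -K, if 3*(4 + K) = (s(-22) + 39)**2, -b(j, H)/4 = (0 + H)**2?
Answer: -822637/3 ≈ -2.7421e+5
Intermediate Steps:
b(j, H) = -4*H**2 (b(j, H) = -4*(0 + H)**2 = -4*H**2)
s(v) = -100 + 2*v**2 (s(v) = (v**2 + v*v) - 4*5**2 = (v**2 + v**2) - 4*25 = 2*v**2 - 100 = -100 + 2*v**2)
K = 822637/3 (K = -4 + ((-100 + 2*(-22)**2) + 39)**2/3 = -4 + ((-100 + 2*484) + 39)**2/3 = -4 + ((-100 + 968) + 39)**2/3 = -4 + (868 + 39)**2/3 = -4 + (1/3)*907**2 = -4 + (1/3)*822649 = -4 + 822649/3 = 822637/3 ≈ 2.7421e+5)
-K = -1*822637/3 = -822637/3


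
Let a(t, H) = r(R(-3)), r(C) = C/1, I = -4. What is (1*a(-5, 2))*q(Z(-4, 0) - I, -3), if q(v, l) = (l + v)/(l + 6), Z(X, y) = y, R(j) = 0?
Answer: 0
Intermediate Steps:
q(v, l) = (l + v)/(6 + l)
r(C) = C (r(C) = C*1 = C)
a(t, H) = 0
(1*a(-5, 2))*q(Z(-4, 0) - I, -3) = (1*0)*((-3 + (0 - 1*(-4)))/(6 - 3)) = 0*((-3 + (0 + 4))/3) = 0*((-3 + 4)/3) = 0*((⅓)*1) = 0*(⅓) = 0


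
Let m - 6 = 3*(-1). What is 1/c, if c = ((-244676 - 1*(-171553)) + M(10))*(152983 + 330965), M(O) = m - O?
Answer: -1/35391117240 ≈ -2.8256e-11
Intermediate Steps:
m = 3 (m = 6 + 3*(-1) = 6 - 3 = 3)
M(O) = 3 - O
c = -35391117240 (c = ((-244676 - 1*(-171553)) + (3 - 1*10))*(152983 + 330965) = ((-244676 + 171553) + (3 - 10))*483948 = (-73123 - 7)*483948 = -73130*483948 = -35391117240)
1/c = 1/(-35391117240) = -1/35391117240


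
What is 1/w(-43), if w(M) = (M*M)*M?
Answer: -1/79507 ≈ -1.2578e-5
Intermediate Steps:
w(M) = M³ (w(M) = M²*M = M³)
1/w(-43) = 1/((-43)³) = 1/(-79507) = -1/79507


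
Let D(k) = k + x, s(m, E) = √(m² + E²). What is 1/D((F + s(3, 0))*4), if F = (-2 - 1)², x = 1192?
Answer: 1/1240 ≈ 0.00080645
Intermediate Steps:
s(m, E) = √(E² + m²)
F = 9 (F = (-3)² = 9)
D(k) = 1192 + k (D(k) = k + 1192 = 1192 + k)
1/D((F + s(3, 0))*4) = 1/(1192 + (9 + √(0² + 3²))*4) = 1/(1192 + (9 + √(0 + 9))*4) = 1/(1192 + (9 + √9)*4) = 1/(1192 + (9 + 3)*4) = 1/(1192 + 12*4) = 1/(1192 + 48) = 1/1240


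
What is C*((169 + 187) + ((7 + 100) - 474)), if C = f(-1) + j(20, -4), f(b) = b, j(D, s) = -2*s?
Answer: -77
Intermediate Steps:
C = 7 (C = -1 - 2*(-4) = -1 + 8 = 7)
C*((169 + 187) + ((7 + 100) - 474)) = 7*((169 + 187) + ((7 + 100) - 474)) = 7*(356 + (107 - 474)) = 7*(356 - 367) = 7*(-11) = -77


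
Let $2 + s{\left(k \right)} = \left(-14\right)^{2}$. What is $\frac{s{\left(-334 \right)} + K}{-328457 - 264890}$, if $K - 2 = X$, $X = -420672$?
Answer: $\frac{420476}{593347} \approx 0.70865$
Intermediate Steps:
$s{\left(k \right)} = 194$ ($s{\left(k \right)} = -2 + \left(-14\right)^{2} = -2 + 196 = 194$)
$K = -420670$ ($K = 2 - 420672 = -420670$)
$\frac{s{\left(-334 \right)} + K}{-328457 - 264890} = \frac{194 - 420670}{-328457 - 264890} = - \frac{420476}{-593347} = \left(-420476\right) \left(- \frac{1}{593347}\right) = \frac{420476}{593347}$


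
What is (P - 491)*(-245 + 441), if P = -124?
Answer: -120540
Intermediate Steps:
(P - 491)*(-245 + 441) = (-124 - 491)*(-245 + 441) = -615*196 = -120540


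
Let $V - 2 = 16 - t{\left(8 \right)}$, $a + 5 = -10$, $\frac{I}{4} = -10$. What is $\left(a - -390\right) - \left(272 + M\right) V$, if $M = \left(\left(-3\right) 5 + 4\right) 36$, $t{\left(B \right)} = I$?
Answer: $7567$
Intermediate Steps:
$I = -40$ ($I = 4 \left(-10\right) = -40$)
$t{\left(B \right)} = -40$
$a = -15$ ($a = -5 - 10 = -15$)
$M = -396$ ($M = \left(-15 + 4\right) 36 = \left(-11\right) 36 = -396$)
$V = 58$ ($V = 2 + \left(16 - -40\right) = 2 + \left(16 + 40\right) = 2 + 56 = 58$)
$\left(a - -390\right) - \left(272 + M\right) V = \left(-15 - -390\right) - \left(272 - 396\right) 58 = \left(-15 + 390\right) - \left(-124\right) 58 = 375 - -7192 = 375 + 7192 = 7567$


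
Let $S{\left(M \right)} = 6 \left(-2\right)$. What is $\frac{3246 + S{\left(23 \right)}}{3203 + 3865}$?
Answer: $\frac{539}{1178} \approx 0.45756$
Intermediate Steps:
$S{\left(M \right)} = -12$
$\frac{3246 + S{\left(23 \right)}}{3203 + 3865} = \frac{3246 - 12}{3203 + 3865} = \frac{3234}{7068} = 3234 \cdot \frac{1}{7068} = \frac{539}{1178}$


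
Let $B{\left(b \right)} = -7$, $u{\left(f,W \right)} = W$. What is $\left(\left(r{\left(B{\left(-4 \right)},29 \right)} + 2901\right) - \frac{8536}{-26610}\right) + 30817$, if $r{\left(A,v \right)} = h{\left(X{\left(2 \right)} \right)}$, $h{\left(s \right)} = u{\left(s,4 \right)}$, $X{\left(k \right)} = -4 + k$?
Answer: $\frac{448675478}{13305} \approx 33722.0$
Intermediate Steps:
$h{\left(s \right)} = 4$
$r{\left(A,v \right)} = 4$
$\left(\left(r{\left(B{\left(-4 \right)},29 \right)} + 2901\right) - \frac{8536}{-26610}\right) + 30817 = \left(\left(4 + 2901\right) - \frac{8536}{-26610}\right) + 30817 = \left(2905 - - \frac{4268}{13305}\right) + 30817 = \left(2905 + \frac{4268}{13305}\right) + 30817 = \frac{38655293}{13305} + 30817 = \frac{448675478}{13305}$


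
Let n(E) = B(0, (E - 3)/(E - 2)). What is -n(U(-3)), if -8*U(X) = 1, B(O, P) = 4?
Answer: -4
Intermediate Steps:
U(X) = -1/8 (U(X) = -1/8*1 = -1/8)
n(E) = 4
-n(U(-3)) = -1*4 = -4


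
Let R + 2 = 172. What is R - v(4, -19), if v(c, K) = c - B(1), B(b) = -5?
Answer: 161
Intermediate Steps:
R = 170 (R = -2 + 172 = 170)
v(c, K) = 5 + c (v(c, K) = c - 1*(-5) = c + 5 = 5 + c)
R - v(4, -19) = 170 - (5 + 4) = 170 - 1*9 = 170 - 9 = 161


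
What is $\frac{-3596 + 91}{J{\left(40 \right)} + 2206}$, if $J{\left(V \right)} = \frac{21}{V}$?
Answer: $- \frac{140200}{88261} \approx -1.5885$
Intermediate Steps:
$\frac{-3596 + 91}{J{\left(40 \right)} + 2206} = \frac{-3596 + 91}{\frac{21}{40} + 2206} = - \frac{3505}{21 \cdot \frac{1}{40} + 2206} = - \frac{3505}{\frac{21}{40} + 2206} = - \frac{3505}{\frac{88261}{40}} = \left(-3505\right) \frac{40}{88261} = - \frac{140200}{88261}$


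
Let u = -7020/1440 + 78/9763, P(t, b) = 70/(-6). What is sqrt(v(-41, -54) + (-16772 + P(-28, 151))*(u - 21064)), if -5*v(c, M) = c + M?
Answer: sqrt(28719072954042054)/9012 ≈ 18805.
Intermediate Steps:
P(t, b) = -35/3 (P(t, b) = 70*(-1/6) = -35/3)
u = -29241/6008 (u = -7020*1/1440 + 78*(1/9763) = -39/8 + 6/751 = -29241/6008 ≈ -4.8670)
v(c, M) = -M/5 - c/5 (v(c, M) = -(c + M)/5 = -(M + c)/5 = -M/5 - c/5)
sqrt(v(-41, -54) + (-16772 + P(-28, 151))*(u - 21064)) = sqrt((-1/5*(-54) - 1/5*(-41)) + (-16772 - 35/3)*(-29241/6008 - 21064)) = sqrt((54/5 + 41/5) - 50351/3*(-126581753/6008)) = sqrt(19 + 6373517845303/18024) = sqrt(6373518187759/18024) = sqrt(28719072954042054)/9012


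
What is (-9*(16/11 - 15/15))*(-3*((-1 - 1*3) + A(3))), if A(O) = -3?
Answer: -945/11 ≈ -85.909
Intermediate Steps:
(-9*(16/11 - 15/15))*(-3*((-1 - 1*3) + A(3))) = (-9*(16/11 - 15/15))*(-3*((-1 - 1*3) - 3)) = (-9*(16*(1/11) - 15*1/15))*(-3*((-1 - 3) - 3)) = (-9*(16/11 - 1))*(-3*(-4 - 3)) = (-9*5/11)*(-3*(-7)) = -45/11*21 = -945/11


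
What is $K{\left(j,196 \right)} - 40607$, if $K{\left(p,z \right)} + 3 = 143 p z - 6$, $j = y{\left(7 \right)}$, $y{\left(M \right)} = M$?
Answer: $155580$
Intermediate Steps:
$j = 7$
$K{\left(p,z \right)} = -9 + 143 p z$ ($K{\left(p,z \right)} = -3 + \left(143 p z - 6\right) = -3 + \left(-6 + 143 p z\right) = -9 + 143 p z$)
$K{\left(j,196 \right)} - 40607 = \left(-9 + 143 \cdot 7 \cdot 196\right) - 40607 = \left(-9 + 196196\right) - 40607 = 196187 - 40607 = 155580$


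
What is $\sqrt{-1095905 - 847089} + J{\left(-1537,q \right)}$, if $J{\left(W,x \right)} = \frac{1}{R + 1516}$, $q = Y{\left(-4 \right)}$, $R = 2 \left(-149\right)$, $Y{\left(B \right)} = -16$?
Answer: $\frac{1}{1218} + i \sqrt{1942994} \approx 0.00082102 + 1393.9 i$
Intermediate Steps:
$R = -298$
$q = -16$
$J{\left(W,x \right)} = \frac{1}{1218}$ ($J{\left(W,x \right)} = \frac{1}{-298 + 1516} = \frac{1}{1218}$)
$\sqrt{-1095905 - 847089} + J{\left(-1537,q \right)} = \sqrt{-1095905 - 847089} + \frac{1}{1218} = \sqrt{-1942994} + \frac{1}{1218} = i \sqrt{1942994} + \frac{1}{1218} = \frac{1}{1218} + i \sqrt{1942994}$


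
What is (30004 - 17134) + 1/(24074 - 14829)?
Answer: 118983151/9245 ≈ 12870.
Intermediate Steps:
(30004 - 17134) + 1/(24074 - 14829) = 12870 + 1/9245 = 118983151/9245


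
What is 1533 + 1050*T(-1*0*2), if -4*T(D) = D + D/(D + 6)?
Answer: 1533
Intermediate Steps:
T(D) = -D/4 - D/(4*(6 + D)) (T(D) = -(D + D/(D + 6))/4 = -(D + D/(6 + D))/4 = -D/4 - D/(4*(6 + D)))
1533 + 1050*T(-1*0*2) = 1533 + 1050*(--1*0*2*(7 - 1*0*2)/(24 + 4*(-1*0*2))) = 1533 + 1050*(-0*2*(7 + 0*2)/(24 + 4*(0*2))) = 1533 + 1050*(-1*0*(7 + 0)/(24 + 4*0)) = 1533 + 1050*(-1*0*7/(24 + 0)) = 1533 + 1050*(-1*0*7/24) = 1533 + 1050*(-1*0*1/24*7) = 1533 + 1050*0 = 1533 + 0 = 1533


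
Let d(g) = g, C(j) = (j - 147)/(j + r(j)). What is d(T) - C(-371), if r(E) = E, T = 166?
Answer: 8761/53 ≈ 165.30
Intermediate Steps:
C(j) = (-147 + j)/(2*j) (C(j) = (j - 147)/(j + j) = (-147 + j)/((2*j)) = (-147 + j)*(1/(2*j)) = (-147 + j)/(2*j))
d(T) - C(-371) = 166 - (-147 - 371)/(2*(-371)) = 166 - (-1)*(-518)/(2*371) = 166 - 1*37/53 = 166 - 37/53 = 8761/53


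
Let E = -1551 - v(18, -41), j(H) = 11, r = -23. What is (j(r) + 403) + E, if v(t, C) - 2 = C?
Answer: -1098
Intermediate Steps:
v(t, C) = 2 + C
E = -1512 (E = -1551 - (2 - 41) = -1551 - 1*(-39) = -1551 + 39 = -1512)
(j(r) + 403) + E = (11 + 403) - 1512 = 414 - 1512 = -1098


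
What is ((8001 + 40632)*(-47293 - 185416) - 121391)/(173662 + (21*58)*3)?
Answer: -2829364547/44329 ≈ -63827.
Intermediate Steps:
((8001 + 40632)*(-47293 - 185416) - 121391)/(173662 + (21*58)*3) = (48633*(-232709) - 121391)/(173662 + 1218*3) = (-11317336797 - 121391)/(173662 + 3654) = -11317458188/177316 = -11317458188*1/177316 = -2829364547/44329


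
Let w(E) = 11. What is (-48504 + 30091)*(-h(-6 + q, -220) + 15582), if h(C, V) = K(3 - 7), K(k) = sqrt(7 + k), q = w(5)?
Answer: -286911366 + 18413*sqrt(3) ≈ -2.8688e+8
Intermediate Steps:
q = 11
h(C, V) = sqrt(3) (h(C, V) = sqrt(7 + (3 - 7)) = sqrt(7 - 4) = sqrt(3))
(-48504 + 30091)*(-h(-6 + q, -220) + 15582) = (-48504 + 30091)*(-sqrt(3) + 15582) = -18413*(15582 - sqrt(3)) = -286911366 + 18413*sqrt(3)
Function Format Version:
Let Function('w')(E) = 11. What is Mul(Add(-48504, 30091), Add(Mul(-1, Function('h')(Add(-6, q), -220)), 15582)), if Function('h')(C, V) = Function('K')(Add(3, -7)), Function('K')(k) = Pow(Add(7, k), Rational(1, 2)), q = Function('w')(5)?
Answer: Add(-286911366, Mul(18413, Pow(3, Rational(1, 2)))) ≈ -2.8688e+8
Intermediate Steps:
q = 11
Function('h')(C, V) = Pow(3, Rational(1, 2)) (Function('h')(C, V) = Pow(Add(7, Add(3, -7)), Rational(1, 2)) = Pow(Add(7, -4), Rational(1, 2)) = Pow(3, Rational(1, 2)))
Mul(Add(-48504, 30091), Add(Mul(-1, Function('h')(Add(-6, q), -220)), 15582)) = Mul(Add(-48504, 30091), Add(Mul(-1, Pow(3, Rational(1, 2))), 15582)) = Mul(-18413, Add(15582, Mul(-1, Pow(3, Rational(1, 2))))) = Add(-286911366, Mul(18413, Pow(3, Rational(1, 2))))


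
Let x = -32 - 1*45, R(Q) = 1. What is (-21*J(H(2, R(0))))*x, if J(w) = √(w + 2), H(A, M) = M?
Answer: 1617*√3 ≈ 2800.7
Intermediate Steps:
J(w) = √(2 + w)
x = -77 (x = -32 - 45 = -77)
(-21*J(H(2, R(0))))*x = -21*√(2 + 1)*(-77) = -21*√3*(-77) = 1617*√3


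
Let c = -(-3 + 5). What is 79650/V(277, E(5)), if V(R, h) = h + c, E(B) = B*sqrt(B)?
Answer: 159300/121 + 398250*sqrt(5)/121 ≈ 8676.2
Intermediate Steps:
E(B) = B**(3/2)
c = -2 (c = -1*2 = -2)
V(R, h) = -2 + h (V(R, h) = h - 2 = -2 + h)
79650/V(277, E(5)) = 79650/(-2 + 5**(3/2)) = 79650/(-2 + 5*sqrt(5))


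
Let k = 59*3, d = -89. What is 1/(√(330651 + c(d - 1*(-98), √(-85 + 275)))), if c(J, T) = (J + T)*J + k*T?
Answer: √6/(6*√(55122 + 31*√190)) ≈ 0.0017321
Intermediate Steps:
k = 177
c(J, T) = 177*T + J*(J + T) (c(J, T) = (J + T)*J + 177*T = J*(J + T) + 177*T = 177*T + J*(J + T))
1/(√(330651 + c(d - 1*(-98), √(-85 + 275)))) = 1/(√(330651 + ((-89 - 1*(-98))² + 177*√(-85 + 275) + (-89 - 1*(-98))*√(-85 + 275)))) = 1/(√(330651 + ((-89 + 98)² + 177*√190 + (-89 + 98)*√190))) = 1/(√(330651 + (9² + 177*√190 + 9*√190))) = 1/(√(330651 + (81 + 177*√190 + 9*√190))) = 1/(√(330651 + (81 + 186*√190))) = 1/(√(330732 + 186*√190)) = (330732 + 186*√190)^(-½)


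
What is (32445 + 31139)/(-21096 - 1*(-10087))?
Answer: -63584/11009 ≈ -5.7756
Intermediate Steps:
(32445 + 31139)/(-21096 - 1*(-10087)) = 63584/(-21096 + 10087) = 63584/(-11009) = 63584*(-1/11009) = -63584/11009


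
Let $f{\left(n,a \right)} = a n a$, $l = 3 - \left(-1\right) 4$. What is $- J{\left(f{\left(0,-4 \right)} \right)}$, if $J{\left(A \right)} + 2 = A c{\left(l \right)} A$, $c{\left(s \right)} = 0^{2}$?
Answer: $2$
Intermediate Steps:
$l = 7$ ($l = 3 - -4 = 3 + 4 = 7$)
$c{\left(s \right)} = 0$
$f{\left(n,a \right)} = n a^{2}$
$J{\left(A \right)} = -2$ ($J{\left(A \right)} = -2 + A 0 A = -2 + 0 A = -2 + 0 = -2$)
$- J{\left(f{\left(0,-4 \right)} \right)} = \left(-1\right) \left(-2\right) = 2$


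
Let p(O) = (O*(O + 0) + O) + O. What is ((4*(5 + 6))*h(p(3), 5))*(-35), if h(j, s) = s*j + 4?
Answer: -121660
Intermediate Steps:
p(O) = O**2 + 2*O (p(O) = (O*O + O) + O = (O**2 + O) + O = (O + O**2) + O = O**2 + 2*O)
h(j, s) = 4 + j*s (h(j, s) = j*s + 4 = 4 + j*s)
((4*(5 + 6))*h(p(3), 5))*(-35) = ((4*(5 + 6))*(4 + (3*(2 + 3))*5))*(-35) = ((4*11)*(4 + (3*5)*5))*(-35) = (44*(4 + 15*5))*(-35) = (44*(4 + 75))*(-35) = (44*79)*(-35) = 3476*(-35) = -121660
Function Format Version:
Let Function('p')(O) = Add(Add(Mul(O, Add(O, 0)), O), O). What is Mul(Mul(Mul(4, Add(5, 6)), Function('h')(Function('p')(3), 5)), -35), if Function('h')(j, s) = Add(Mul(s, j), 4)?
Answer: -121660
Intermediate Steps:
Function('p')(O) = Add(Pow(O, 2), Mul(2, O)) (Function('p')(O) = Add(Add(Mul(O, O), O), O) = Add(Add(Pow(O, 2), O), O) = Add(Add(O, Pow(O, 2)), O) = Add(Pow(O, 2), Mul(2, O)))
Function('h')(j, s) = Add(4, Mul(j, s)) (Function('h')(j, s) = Add(Mul(j, s), 4) = Add(4, Mul(j, s)))
Mul(Mul(Mul(4, Add(5, 6)), Function('h')(Function('p')(3), 5)), -35) = Mul(Mul(Mul(4, Add(5, 6)), Add(4, Mul(Mul(3, Add(2, 3)), 5))), -35) = Mul(Mul(Mul(4, 11), Add(4, Mul(Mul(3, 5), 5))), -35) = Mul(Mul(44, Add(4, Mul(15, 5))), -35) = Mul(Mul(44, Add(4, 75)), -35) = Mul(Mul(44, 79), -35) = Mul(3476, -35) = -121660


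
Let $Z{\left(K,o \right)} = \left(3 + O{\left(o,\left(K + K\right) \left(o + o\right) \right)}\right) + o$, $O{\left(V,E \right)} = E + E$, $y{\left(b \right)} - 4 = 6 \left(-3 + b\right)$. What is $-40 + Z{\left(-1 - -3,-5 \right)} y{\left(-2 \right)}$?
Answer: $2092$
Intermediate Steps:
$y{\left(b \right)} = -14 + 6 b$ ($y{\left(b \right)} = 4 + 6 \left(-3 + b\right) = 4 + \left(-18 + 6 b\right) = -14 + 6 b$)
$O{\left(V,E \right)} = 2 E$
$Z{\left(K,o \right)} = 3 + o + 8 K o$ ($Z{\left(K,o \right)} = \left(3 + 2 \left(K + K\right) \left(o + o\right)\right) + o = \left(3 + 2 \cdot 2 K 2 o\right) + o = \left(3 + 2 \cdot 4 K o\right) + o = \left(3 + 8 K o\right) + o = 3 + o + 8 K o$)
$-40 + Z{\left(-1 - -3,-5 \right)} y{\left(-2 \right)} = -40 + \left(3 - 5 + 8 \left(-1 - -3\right) \left(-5\right)\right) \left(-14 + 6 \left(-2\right)\right) = -40 + \left(3 - 5 + 8 \left(-1 + 3\right) \left(-5\right)\right) \left(-14 - 12\right) = -40 + \left(3 - 5 + 8 \cdot 2 \left(-5\right)\right) \left(-26\right) = -40 + \left(3 - 5 - 80\right) \left(-26\right) = -40 - -2132 = -40 + 2132 = 2092$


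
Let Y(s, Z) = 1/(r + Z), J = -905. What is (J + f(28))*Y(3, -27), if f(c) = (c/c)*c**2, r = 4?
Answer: 121/23 ≈ 5.2609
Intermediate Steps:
f(c) = c**2 (f(c) = 1*c**2 = c**2)
Y(s, Z) = 1/(4 + Z)
(J + f(28))*Y(3, -27) = (-905 + 28**2)/(4 - 27) = (-905 + 784)/(-23) = -121*(-1/23) = 121/23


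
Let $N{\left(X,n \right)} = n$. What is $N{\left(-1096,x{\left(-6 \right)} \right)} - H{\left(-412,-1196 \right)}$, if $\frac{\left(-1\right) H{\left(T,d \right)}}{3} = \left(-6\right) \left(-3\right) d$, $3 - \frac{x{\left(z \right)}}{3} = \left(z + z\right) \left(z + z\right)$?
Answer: $-65007$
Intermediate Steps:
$x{\left(z \right)} = 9 - 12 z^{2}$ ($x{\left(z \right)} = 9 - 3 \left(z + z\right) \left(z + z\right) = 9 - 3 \cdot 2 z 2 z = 9 - 3 \cdot 4 z^{2} = 9 - 12 z^{2}$)
$H{\left(T,d \right)} = - 54 d$ ($H{\left(T,d \right)} = - 3 \left(-6\right) \left(-3\right) d = - 3 \cdot 18 d = - 54 d$)
$N{\left(-1096,x{\left(-6 \right)} \right)} - H{\left(-412,-1196 \right)} = \left(9 - 12 \left(-6\right)^{2}\right) - \left(-54\right) \left(-1196\right) = \left(9 - 432\right) - 64584 = -423 - 64584 = -65007$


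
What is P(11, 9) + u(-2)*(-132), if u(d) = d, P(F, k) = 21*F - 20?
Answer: 475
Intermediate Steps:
P(F, k) = -20 + 21*F
P(11, 9) + u(-2)*(-132) = (-20 + 21*11) - 2*(-132) = (-20 + 231) + 264 = 211 + 264 = 475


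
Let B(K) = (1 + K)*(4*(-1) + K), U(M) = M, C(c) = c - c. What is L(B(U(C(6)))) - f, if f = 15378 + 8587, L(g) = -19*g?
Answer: -23889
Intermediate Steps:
C(c) = 0
B(K) = (1 + K)*(-4 + K)
f = 23965
L(B(U(C(6)))) - f = -19*(-4 + 0² - 3*0) - 1*23965 = -19*(-4 + 0 + 0) - 23965 = -19*(-4) - 23965 = 76 - 23965 = -23889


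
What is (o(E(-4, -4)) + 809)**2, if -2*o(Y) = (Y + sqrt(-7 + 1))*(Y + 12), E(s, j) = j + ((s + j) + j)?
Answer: 603705 + 3108*I*sqrt(6) ≈ 6.0371e+5 + 7613.0*I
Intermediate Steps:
E(s, j) = s + 3*j (E(s, j) = j + ((j + s) + j) = j + (s + 2*j) = s + 3*j)
o(Y) = -(12 + Y)*(Y + I*sqrt(6))/2 (o(Y) = -(Y + sqrt(-7 + 1))*(Y + 12)/2 = -(Y + sqrt(-6))*(12 + Y)/2 = -(Y + I*sqrt(6))*(12 + Y)/2 = -(12 + Y)*(Y + I*sqrt(6))/2)
(o(E(-4, -4)) + 809)**2 = ((-6*(-4 + 3*(-4)) - (-4 + 3*(-4))**2/2 - 6*I*sqrt(6) - I*(-4 + 3*(-4))*sqrt(6)/2) + 809)**2 = ((-6*(-4 - 12) - (-4 - 12)**2/2 - 6*I*sqrt(6) - I*(-4 - 12)*sqrt(6)/2) + 809)**2 = ((-6*(-16) - 1/2*(-16)**2 - 6*I*sqrt(6) - 1/2*I*(-16)*sqrt(6)) + 809)**2 = ((96 - 1/2*256 - 6*I*sqrt(6) + 8*I*sqrt(6)) + 809)**2 = ((96 - 128 - 6*I*sqrt(6) + 8*I*sqrt(6)) + 809)**2 = ((-32 + 2*I*sqrt(6)) + 809)**2 = (777 + 2*I*sqrt(6))**2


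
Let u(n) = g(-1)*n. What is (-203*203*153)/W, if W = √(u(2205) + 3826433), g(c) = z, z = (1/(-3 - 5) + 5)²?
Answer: -50439816*√248245517/248245517 ≈ -3201.3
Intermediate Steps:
z = 1521/64 (z = (1/(-8) + 5)² = (-⅛ + 5)² = (39/8)² = 1521/64 ≈ 23.766)
g(c) = 1521/64
u(n) = 1521*n/64
W = √248245517/8 (W = √((1521/64)*2205 + 3826433) = √(3353805/64 + 3826433) = √(248245517/64) = √248245517/8 ≈ 1969.5)
(-203*203*153)/W = (-203*203*153)/((√248245517/8)) = (-41209*153)*(8*√248245517/248245517) = -50439816*√248245517/248245517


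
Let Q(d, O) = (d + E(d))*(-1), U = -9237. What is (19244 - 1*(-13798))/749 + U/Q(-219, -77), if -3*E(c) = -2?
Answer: 886971/490595 ≈ 1.8079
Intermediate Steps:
E(c) = ⅔ (E(c) = -⅓*(-2) = ⅔)
Q(d, O) = -⅔ - d (Q(d, O) = (d + ⅔)*(-1) = (⅔ + d)*(-1) = -⅔ - d)
(19244 - 1*(-13798))/749 + U/Q(-219, -77) = (19244 - 1*(-13798))/749 - 9237/(-⅔ - 1*(-219)) = (19244 + 13798)*(1/749) - 9237/(-⅔ + 219) = 33042*(1/749) - 9237/655/3 = 33042/749 - 9237*3/655 = 33042/749 - 27711/655 = 886971/490595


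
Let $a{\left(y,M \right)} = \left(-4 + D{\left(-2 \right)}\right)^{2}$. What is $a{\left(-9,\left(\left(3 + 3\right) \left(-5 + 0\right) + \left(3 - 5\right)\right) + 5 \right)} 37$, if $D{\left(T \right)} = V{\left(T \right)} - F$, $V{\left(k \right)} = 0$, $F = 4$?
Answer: $2368$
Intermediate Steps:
$D{\left(T \right)} = -4$ ($D{\left(T \right)} = 0 - 4 = -4$)
$a{\left(y,M \right)} = 64$ ($a{\left(y,M \right)} = \left(-4 - 4\right)^{2} = \left(-8\right)^{2} = 64$)
$a{\left(-9,\left(\left(3 + 3\right) \left(-5 + 0\right) + \left(3 - 5\right)\right) + 5 \right)} 37 = 64 \cdot 37 = 2368$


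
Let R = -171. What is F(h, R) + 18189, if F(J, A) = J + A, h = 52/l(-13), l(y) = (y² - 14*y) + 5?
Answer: 1603615/89 ≈ 18018.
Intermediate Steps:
l(y) = 5 + y² - 14*y
h = 13/89 (h = 52/(5 + (-13)² - 14*(-13)) = 52/(5 + 169 + 182) = 52/356 = 52*(1/356) = 13/89 ≈ 0.14607)
F(J, A) = A + J
F(h, R) + 18189 = (-171 + 13/89) + 18189 = -15206/89 + 18189 = 1603615/89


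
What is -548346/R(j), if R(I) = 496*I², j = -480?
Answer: -91391/19046400 ≈ -0.0047983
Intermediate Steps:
-548346/R(j) = -548346/(496*(-480)²) = -548346/(496*230400) = -548346/114278400 = -548346*1/114278400 = -91391/19046400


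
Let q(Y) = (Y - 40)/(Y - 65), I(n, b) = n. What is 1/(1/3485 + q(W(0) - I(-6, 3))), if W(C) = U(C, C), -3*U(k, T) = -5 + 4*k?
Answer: 599420/338217 ≈ 1.7723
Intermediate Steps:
U(k, T) = 5/3 - 4*k/3 (U(k, T) = -(-5 + 4*k)/3 = 5/3 - 4*k/3)
W(C) = 5/3 - 4*C/3
q(Y) = (-40 + Y)/(-65 + Y)
1/(1/3485 + q(W(0) - I(-6, 3))) = 1/(1/3485 + (-40 + ((5/3 - 4/3*0) - 1*(-6)))/(-65 + ((5/3 - 4/3*0) - 1*(-6)))) = 1/(1/3485 + (-40 + ((5/3 + 0) + 6))/(-65 + ((5/3 + 0) + 6))) = 1/(1/3485 + (-40 + (5/3 + 6))/(-65 + (5/3 + 6))) = 1/(1/3485 + (-40 + 23/3)/(-65 + 23/3)) = 1/(1/3485 - 97/3/(-172/3)) = 1/(1/3485 - 3/172*(-97/3)) = 1/(1/3485 + 97/172) = 1/(338217/599420) = 599420/338217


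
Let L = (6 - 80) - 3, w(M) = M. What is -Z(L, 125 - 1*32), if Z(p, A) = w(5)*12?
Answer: -60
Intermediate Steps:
L = -77 (L = -74 - 3 = -77)
Z(p, A) = 60 (Z(p, A) = 5*12 = 60)
-Z(L, 125 - 1*32) = -1*60 = -60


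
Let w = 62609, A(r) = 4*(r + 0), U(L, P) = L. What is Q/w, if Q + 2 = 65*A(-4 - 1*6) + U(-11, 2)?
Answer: -2613/62609 ≈ -0.041735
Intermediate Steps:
A(r) = 4*r
Q = -2613 (Q = -2 + (65*(4*(-4 - 1*6)) - 11) = -2 + (65*(4*(-4 - 6)) - 11) = -2 + (65*(4*(-10)) - 11) = -2 + (65*(-40) - 11) = -2 + (-2600 - 11) = -2 - 2611 = -2613)
Q/w = -2613/62609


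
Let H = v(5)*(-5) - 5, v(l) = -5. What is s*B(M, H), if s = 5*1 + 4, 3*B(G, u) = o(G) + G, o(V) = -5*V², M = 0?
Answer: 0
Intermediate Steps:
H = 20 (H = -5*(-5) - 5 = 25 - 5 = 20)
B(G, u) = -5*G²/3 + G/3 (B(G, u) = (-5*G² + G)/3 = (G - 5*G²)/3 = -5*G²/3 + G/3)
s = 9 (s = 5 + 4 = 9)
s*B(M, H) = 9*((⅓)*0*(1 - 5*0)) = 9*((⅓)*0*(1 + 0)) = 9*((⅓)*0*1) = 9*0 = 0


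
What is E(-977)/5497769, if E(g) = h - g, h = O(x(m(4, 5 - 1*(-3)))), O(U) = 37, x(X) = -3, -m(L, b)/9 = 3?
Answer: 1014/5497769 ≈ 0.00018444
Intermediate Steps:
m(L, b) = -27 (m(L, b) = -9*3 = -27)
h = 37
E(g) = 37 - g
E(-977)/5497769 = (37 - 1*(-977))/5497769 = (37 + 977)*(1/5497769) = 1014*(1/5497769) = 1014/5497769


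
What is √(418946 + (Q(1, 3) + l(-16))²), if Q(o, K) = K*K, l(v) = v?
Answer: 3*√46555 ≈ 647.30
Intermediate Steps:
Q(o, K) = K²
√(418946 + (Q(1, 3) + l(-16))²) = √(418946 + (3² - 16)²) = √(418946 + (9 - 16)²) = √(418946 + (-7)²) = √(418946 + 49) = √418995 = 3*√46555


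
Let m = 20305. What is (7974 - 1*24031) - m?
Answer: -36362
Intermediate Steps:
(7974 - 1*24031) - m = (7974 - 1*24031) - 1*20305 = (7974 - 24031) - 20305 = -16057 - 20305 = -36362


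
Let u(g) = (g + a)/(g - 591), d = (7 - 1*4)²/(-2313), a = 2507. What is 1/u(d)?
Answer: -75944/322149 ≈ -0.23574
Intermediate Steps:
d = -1/257 (d = (7 - 4)²*(-1/2313) = 3²*(-1/2313) = 9*(-1/2313) = -1/257 ≈ -0.0038911)
u(g) = (2507 + g)/(-591 + g) (u(g) = (g + 2507)/(g - 591) = (2507 + g)/(-591 + g))
1/u(d) = 1/((2507 - 1/257)/(-591 - 1/257)) = 1/((644298/257)/(-151888/257)) = 1/(-257/151888*644298/257) = 1/(-322149/75944) = -75944/322149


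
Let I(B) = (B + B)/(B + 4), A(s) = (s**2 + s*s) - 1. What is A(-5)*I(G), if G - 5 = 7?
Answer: 147/2 ≈ 73.500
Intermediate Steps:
G = 12 (G = 5 + 7 = 12)
A(s) = -1 + 2*s**2 (A(s) = (s**2 + s**2) - 1 = 2*s**2 - 1 = -1 + 2*s**2)
I(B) = 2*B/(4 + B) (I(B) = (2*B)/(4 + B) = 2*B/(4 + B))
A(-5)*I(G) = (-1 + 2*(-5)**2)*(2*12/(4 + 12)) = (-1 + 2*25)*(2*12/16) = (-1 + 50)*(2*12*(1/16)) = 49*(3/2) = 147/2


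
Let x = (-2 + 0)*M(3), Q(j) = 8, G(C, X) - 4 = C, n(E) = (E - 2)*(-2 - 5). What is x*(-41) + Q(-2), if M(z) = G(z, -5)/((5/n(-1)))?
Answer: 12094/5 ≈ 2418.8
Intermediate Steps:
n(E) = 14 - 7*E (n(E) = (-2 + E)*(-7) = 14 - 7*E)
G(C, X) = 4 + C
M(z) = 84/5 + 21*z/5 (M(z) = (4 + z)/((5/(14 - 7*(-1)))) = (4 + z)/((5/(14 + 7))) = (4 + z)/((5/21)) = (4 + z)/((5*(1/21))) = (4 + z)/(5/21) = (4 + z)*(21/5) = 84/5 + 21*z/5)
x = -294/5 (x = (-2 + 0)*(84/5 + (21/5)*3) = -2*(84/5 + 63/5) = -2*147/5 = -294/5 ≈ -58.800)
x*(-41) + Q(-2) = -294/5*(-41) + 8 = 12054/5 + 8 = 12094/5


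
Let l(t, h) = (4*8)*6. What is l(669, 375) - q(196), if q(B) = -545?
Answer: 737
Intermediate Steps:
l(t, h) = 192 (l(t, h) = 32*6 = 192)
l(669, 375) - q(196) = 192 - 1*(-545) = 192 + 545 = 737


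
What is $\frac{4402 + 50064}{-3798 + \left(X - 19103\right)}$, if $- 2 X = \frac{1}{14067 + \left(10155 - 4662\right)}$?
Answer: $- \frac{2130709920}{895887121} \approx -2.3783$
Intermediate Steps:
$X = - \frac{1}{39120}$ ($X = - \frac{1}{2 \left(14067 + \left(10155 - 4662\right)\right)} = - \frac{1}{2 \left(14067 + 5493\right)} = - \frac{1}{2 \cdot 19560} = \left(- \frac{1}{2}\right) \frac{1}{19560} = - \frac{1}{39120} \approx -2.5562 \cdot 10^{-5}$)
$\frac{4402 + 50064}{-3798 + \left(X - 19103\right)} = \frac{4402 + 50064}{-3798 - \frac{747309361}{39120}} = \frac{54466}{-3798 - \frac{747309361}{39120}} = \frac{54466}{- \frac{895887121}{39120}} = 54466 \left(- \frac{39120}{895887121}\right) = - \frac{2130709920}{895887121}$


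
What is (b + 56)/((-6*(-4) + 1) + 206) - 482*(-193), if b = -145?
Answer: 21488917/231 ≈ 93026.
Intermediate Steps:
(b + 56)/((-6*(-4) + 1) + 206) - 482*(-193) = (-145 + 56)/((-6*(-4) + 1) + 206) - 482*(-193) = -89/((24 + 1) + 206) + 93026 = -89/(25 + 206) + 93026 = -89/231 + 93026 = 21488917/231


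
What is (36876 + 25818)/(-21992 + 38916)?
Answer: 31347/8462 ≈ 3.7044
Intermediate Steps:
(36876 + 25818)/(-21992 + 38916) = 62694/16924 = 62694*(1/16924) = 31347/8462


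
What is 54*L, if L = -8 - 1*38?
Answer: -2484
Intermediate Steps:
L = -46 (L = -8 - 38 = -46)
54*L = 54*(-46) = -2484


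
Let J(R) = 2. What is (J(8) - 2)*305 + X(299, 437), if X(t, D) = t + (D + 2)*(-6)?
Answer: -2335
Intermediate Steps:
X(t, D) = -12 + t - 6*D (X(t, D) = t + (2 + D)*(-6) = t + (-12 - 6*D) = -12 + t - 6*D)
(J(8) - 2)*305 + X(299, 437) = (2 - 2)*305 + (-12 + 299 - 6*437) = 0*305 + (-12 + 299 - 2622) = 0 - 2335 = -2335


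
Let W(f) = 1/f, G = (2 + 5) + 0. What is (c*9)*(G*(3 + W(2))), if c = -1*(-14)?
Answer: 3087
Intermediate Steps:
G = 7 (G = 7 + 0 = 7)
c = 14
(c*9)*(G*(3 + W(2))) = (14*9)*(7*(3 + 1/2)) = 126*(7*(3 + 1/2)) = 126*(7*(7/2)) = 126*(49/2) = 3087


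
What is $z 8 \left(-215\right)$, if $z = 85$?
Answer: $-146200$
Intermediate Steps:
$z 8 \left(-215\right) = 85 \cdot 8 \left(-215\right) = 680 \left(-215\right) = -146200$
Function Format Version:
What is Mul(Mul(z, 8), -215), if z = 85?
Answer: -146200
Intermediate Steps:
Mul(Mul(z, 8), -215) = Mul(Mul(85, 8), -215) = Mul(680, -215) = -146200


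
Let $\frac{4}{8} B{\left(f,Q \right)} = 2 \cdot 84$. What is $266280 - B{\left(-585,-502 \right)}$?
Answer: $265944$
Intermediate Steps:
$B{\left(f,Q \right)} = 336$ ($B{\left(f,Q \right)} = 2 \cdot 2 \cdot 84 = 2 \cdot 168 = 336$)
$266280 - B{\left(-585,-502 \right)} = 266280 - 336 = 265944$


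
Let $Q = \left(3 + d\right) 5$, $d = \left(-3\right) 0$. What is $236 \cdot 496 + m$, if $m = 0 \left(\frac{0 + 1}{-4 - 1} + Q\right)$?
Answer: $117056$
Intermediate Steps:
$d = 0$
$Q = 15$ ($Q = \left(3 + 0\right) 5 = 3 \cdot 5 = 15$)
$m = 0$ ($m = 0 \left(\frac{0 + 1}{-4 - 1} + 15\right) = 0 \left(1 \frac{1}{-5} + 15\right) = 0 \left(1 \left(- \frac{1}{5}\right) + 15\right) = 0 \left(- \frac{1}{5} + 15\right) = 0 \cdot \frac{74}{5} = 0$)
$236 \cdot 496 + m = 236 \cdot 496 + 0 = 117056 + 0 = 117056$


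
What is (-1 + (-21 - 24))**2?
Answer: 2116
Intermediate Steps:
(-1 + (-21 - 24))**2 = (-1 - 45)**2 = (-46)**2 = 2116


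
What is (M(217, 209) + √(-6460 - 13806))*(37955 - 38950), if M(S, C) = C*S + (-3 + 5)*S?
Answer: -45558065 - 995*I*√20266 ≈ -4.5558e+7 - 1.4165e+5*I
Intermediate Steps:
M(S, C) = 2*S + C*S (M(S, C) = C*S + 2*S = 2*S + C*S)
(M(217, 209) + √(-6460 - 13806))*(37955 - 38950) = (217*(2 + 209) + √(-6460 - 13806))*(37955 - 38950) = (217*211 + √(-20266))*(-995) = (45787 + I*√20266)*(-995) = -45558065 - 995*I*√20266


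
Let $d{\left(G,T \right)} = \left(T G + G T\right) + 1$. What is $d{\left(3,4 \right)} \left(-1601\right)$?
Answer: $-40025$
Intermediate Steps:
$d{\left(G,T \right)} = 1 + 2 G T$ ($d{\left(G,T \right)} = \left(G T + G T\right) + 1 = 2 G T + 1 = 1 + 2 G T$)
$d{\left(3,4 \right)} \left(-1601\right) = \left(1 + 2 \cdot 3 \cdot 4\right) \left(-1601\right) = \left(1 + 24\right) \left(-1601\right) = 25 \left(-1601\right) = -40025$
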